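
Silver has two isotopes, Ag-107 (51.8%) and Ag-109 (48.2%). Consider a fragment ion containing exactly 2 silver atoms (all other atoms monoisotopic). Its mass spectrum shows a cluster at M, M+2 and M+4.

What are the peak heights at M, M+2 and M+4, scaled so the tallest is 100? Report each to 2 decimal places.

53.73 : 100.00 : 46.53

The 2 Ag atoms are independent, so intensities follow the terms of (0.518 + 0.482)^2.
P(M) = 0.518^2 = 0.268324
P(M+2) = 2 × 0.518^1 × 0.482^1 = 0.499352
P(M+4) = 0.482^2 = 0.232324
The M+2 peak is largest (0.499352); scaling to 100 gives 53.73 : 100.00 : 46.53.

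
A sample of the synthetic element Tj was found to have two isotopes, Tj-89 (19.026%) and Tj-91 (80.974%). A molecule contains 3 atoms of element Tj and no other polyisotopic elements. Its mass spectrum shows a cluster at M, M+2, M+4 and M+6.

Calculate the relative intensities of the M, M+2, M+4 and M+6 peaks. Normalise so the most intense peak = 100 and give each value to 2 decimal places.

Expanding (0.19026 + 0.80974)^3:
P(M) = 0.19026^3 = 0.006887
P(M+2) = 3 × 0.19026^2 × 0.80974^1 = 0.087935
P(M+4) = 3 × 0.19026^1 × 0.80974^2 = 0.374248
P(M+6) = 0.80974^3 = 0.530929
The M+6 peak is largest (0.530929); scaling to 100 gives 1.30 : 16.56 : 70.49 : 100.00.

1.30 : 16.56 : 70.49 : 100.00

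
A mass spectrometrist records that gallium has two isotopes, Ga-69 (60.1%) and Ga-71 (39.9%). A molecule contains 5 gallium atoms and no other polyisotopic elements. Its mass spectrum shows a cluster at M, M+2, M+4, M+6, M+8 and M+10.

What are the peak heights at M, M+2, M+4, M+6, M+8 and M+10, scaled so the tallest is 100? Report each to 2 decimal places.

Each Ga atom is independently Ga-69 (p = 0.601) or Ga-71 (q = 0.399); the cluster is the binomial expansion (p + q)^5.
P(M) = 0.601^5 = 0.078410
P(M+2) = 5 × 0.601^4 × 0.399^1 = 0.260280
P(M+4) = 10 × 0.601^3 × 0.399^2 = 0.345596
P(M+6) = 10 × 0.601^2 × 0.399^3 = 0.229439
P(M+8) = 5 × 0.601^1 × 0.399^4 = 0.076162
P(M+10) = 0.399^5 = 0.010113
The M+4 peak is largest (0.345596); scaling to 100 gives 22.69 : 75.31 : 100.00 : 66.39 : 22.04 : 2.93.

22.69 : 75.31 : 100.00 : 66.39 : 22.04 : 2.93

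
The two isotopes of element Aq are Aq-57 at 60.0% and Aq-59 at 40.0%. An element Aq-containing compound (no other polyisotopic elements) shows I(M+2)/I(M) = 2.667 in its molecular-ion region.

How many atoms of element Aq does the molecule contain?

The M+2/M ratio from n Aq atoms is n · q/p = n · 0.400/0.600.
n = 2.667 × 0.600/0.400 = 4.00 ≈ 4

4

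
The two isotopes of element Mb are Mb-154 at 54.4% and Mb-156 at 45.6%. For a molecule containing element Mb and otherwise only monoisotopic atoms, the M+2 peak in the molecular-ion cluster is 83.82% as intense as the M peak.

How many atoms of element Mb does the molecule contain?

The M+2/M ratio from n Mb atoms is n · q/p = n · 0.456/0.544.
n = 0.8382 × 0.544/0.456 = 1.00 ≈ 1

1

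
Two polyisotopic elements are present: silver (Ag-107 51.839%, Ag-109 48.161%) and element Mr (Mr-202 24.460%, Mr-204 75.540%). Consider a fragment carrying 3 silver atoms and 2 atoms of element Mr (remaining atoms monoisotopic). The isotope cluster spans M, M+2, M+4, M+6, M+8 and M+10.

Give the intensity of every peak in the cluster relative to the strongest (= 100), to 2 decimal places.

Silver pattern (n=3): 0.13930601 : 0.38826655 : 0.36071887 : 0.11170857
Element Mr pattern (n=2): 0.05982916 : 0.36954168 : 0.57062916
Convolve the two distributions (both contribute in 2-u steps):
  M: 0.13930601×0.05982916 = 0.008335
  M+2: 0.13930601×0.36954168 + 0.38826655×0.05982916 = 0.074709
  M+4: 0.13930601×0.57062916 + 0.38826655×0.36954168 + 0.36071887×0.05982916 = 0.244554
  M+6: 0.38826655×0.57062916 + 0.36071887×0.36954168 + 0.11170857×0.05982916 = 0.361540
  M+8: 0.36071887×0.57062916 + 0.11170857×0.36954168 = 0.247118
  M+10: 0.11170857×0.57062916 = 0.063744
Scale to base peak (0.361540) = 100: 2.31 : 20.66 : 67.64 : 100.00 : 68.35 : 17.63

2.31 : 20.66 : 67.64 : 100.00 : 68.35 : 17.63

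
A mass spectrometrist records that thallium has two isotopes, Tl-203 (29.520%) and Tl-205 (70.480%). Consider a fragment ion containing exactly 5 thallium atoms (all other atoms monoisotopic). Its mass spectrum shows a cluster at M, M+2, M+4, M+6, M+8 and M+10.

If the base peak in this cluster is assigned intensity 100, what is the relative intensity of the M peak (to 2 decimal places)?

Binomial terms of (0.29520 + 0.70480)^5: M 0.0022, M+2 0.0268, M+4 0.1278, M+6 0.3051, M+8 0.3642, M+10 0.1739 → M+8 is the base peak.
P(M+8) = C(5,4) × 0.29520^1 × 0.70480^4 = 5 × 0.2952 × 0.24675365 = 0.364208 (base)
P(M) = C(5,0) × 0.29520^5 × 0.70480^0 = 1 × 0.00224172 × 1.0000 = 0.002242
Relative intensity = 0.002242 / 0.364208 × 100 = 0.62

0.62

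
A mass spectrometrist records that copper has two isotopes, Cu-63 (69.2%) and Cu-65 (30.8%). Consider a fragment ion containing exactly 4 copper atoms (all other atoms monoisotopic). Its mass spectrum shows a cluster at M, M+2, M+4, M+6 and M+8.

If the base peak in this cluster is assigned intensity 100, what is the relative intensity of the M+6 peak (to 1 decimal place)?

19.8

(0.692 + 0.308)^4 gives M 0.2293, M+2 0.4083, M+4 0.2726, M+6 0.0809, M+8 0.0090; the largest is M+2.
P(M+2) = C(4,1) × 0.692^3 × 0.308^1 = 4 × 0.33137389 × 0.3080 = 0.408253 (base)
P(M+6) = C(4,3) × 0.692^1 × 0.308^3 = 4 × 0.6920 × 0.02921811 = 0.080876
Relative intensity = 0.080876 / 0.408253 × 100 = 19.8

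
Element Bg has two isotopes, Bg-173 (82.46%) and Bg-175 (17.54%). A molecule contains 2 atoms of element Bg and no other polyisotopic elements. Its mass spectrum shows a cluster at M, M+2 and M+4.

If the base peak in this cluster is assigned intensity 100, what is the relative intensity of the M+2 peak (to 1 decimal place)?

42.5

(0.8246 + 0.1754)^2 gives M 0.6800, M+2 0.2893, M+4 0.0308; the largest is M.
P(M) = C(2,0) × 0.8246^2 × 0.1754^0 = 1 × 0.67996516 × 1.0000 = 0.679965 (base)
P(M+2) = C(2,1) × 0.8246^1 × 0.1754^1 = 2 × 0.8246 × 0.1754 = 0.289270
Relative intensity = 0.289270 / 0.679965 × 100 = 42.5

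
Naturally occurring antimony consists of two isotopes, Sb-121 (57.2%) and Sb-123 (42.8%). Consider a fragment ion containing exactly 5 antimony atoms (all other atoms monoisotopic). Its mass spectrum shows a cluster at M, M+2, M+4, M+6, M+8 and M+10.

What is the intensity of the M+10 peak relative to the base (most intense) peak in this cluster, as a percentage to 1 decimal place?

4.2%

Term probabilities: M 0.0612, M+2 0.2291, M+4 0.3428, M+6 0.2565, M+8 0.0960, M+10 0.0144. Base peak = M+4.
P(M+4) = C(5,2) × 0.572^3 × 0.428^2 = 10 × 0.18714925 × 0.183184 = 0.342827 (base)
P(M+10) = C(5,5) × 0.572^0 × 0.428^5 = 1 × 1.0000 × 0.01436213 = 0.014362
Relative intensity = 0.014362 / 0.342827 × 100 = 4.2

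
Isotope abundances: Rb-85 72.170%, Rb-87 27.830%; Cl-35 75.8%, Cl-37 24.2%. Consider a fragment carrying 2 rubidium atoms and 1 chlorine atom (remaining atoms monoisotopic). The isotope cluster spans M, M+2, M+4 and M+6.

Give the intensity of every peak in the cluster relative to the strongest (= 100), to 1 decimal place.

91.7 : 100.0 : 36.2 : 4.4

Rubidium pattern (n=2): 0.52085089 : 0.40169822 : 0.07745089
Chlorine pattern (n=1): 0.7580 : 0.2420
Convolve the two distributions (both contribute in 2-u steps):
  M: 0.52085089×0.7580 = 0.394805
  M+2: 0.52085089×0.2420 + 0.40169822×0.7580 = 0.430533
  M+4: 0.40169822×0.2420 + 0.07745089×0.7580 = 0.155919
  M+6: 0.07745089×0.2420 = 0.018743
Scale to base peak (0.430533) = 100: 91.7 : 100.0 : 36.2 : 4.4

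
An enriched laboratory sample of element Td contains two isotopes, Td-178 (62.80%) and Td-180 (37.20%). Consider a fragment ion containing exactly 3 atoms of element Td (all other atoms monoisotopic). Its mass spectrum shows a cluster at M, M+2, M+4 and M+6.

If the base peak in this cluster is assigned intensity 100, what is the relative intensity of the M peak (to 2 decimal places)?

56.27

Binomial terms of (0.6280 + 0.3720)^3: M 0.2477, M+2 0.4401, M+4 0.2607, M+6 0.0515 → M+2 is the base peak.
P(M+2) = C(3,1) × 0.6280^2 × 0.3720^1 = 3 × 0.394384 × 0.3720 = 0.440133 (base)
P(M) = C(3,0) × 0.6280^3 × 0.3720^0 = 1 × 0.24767315 × 1.0000 = 0.247673
Relative intensity = 0.247673 / 0.440133 × 100 = 56.27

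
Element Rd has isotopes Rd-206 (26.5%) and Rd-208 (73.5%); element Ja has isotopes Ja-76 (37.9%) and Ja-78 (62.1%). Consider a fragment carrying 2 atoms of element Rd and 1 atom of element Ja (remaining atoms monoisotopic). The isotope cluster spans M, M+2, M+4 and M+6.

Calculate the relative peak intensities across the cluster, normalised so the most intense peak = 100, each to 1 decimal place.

Element Rd pattern (n=2): 0.070225 : 0.38955 : 0.540225
Element Ja pattern (n=1): 0.3790 : 0.6210
Convolve the two distributions (both contribute in 2-u steps):
  M: 0.070225×0.3790 = 0.026615
  M+2: 0.070225×0.6210 + 0.38955×0.3790 = 0.191249
  M+4: 0.38955×0.6210 + 0.540225×0.3790 = 0.446656
  M+6: 0.540225×0.6210 = 0.335480
Scale to base peak (0.446656) = 100: 6.0 : 42.8 : 100.0 : 75.1

6.0 : 42.8 : 100.0 : 75.1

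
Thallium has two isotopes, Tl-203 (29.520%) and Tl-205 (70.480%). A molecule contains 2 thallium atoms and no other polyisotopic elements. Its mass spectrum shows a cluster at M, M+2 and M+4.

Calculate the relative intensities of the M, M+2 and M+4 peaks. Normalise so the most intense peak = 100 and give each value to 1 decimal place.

The 2 Tl atoms are independent, so intensities follow the terms of (0.29520 + 0.70480)^2.
P(M) = 0.29520^2 = 0.087143
P(M+2) = 2 × 0.29520^1 × 0.70480^1 = 0.416114
P(M+4) = 0.70480^2 = 0.496743
The M+4 peak is largest (0.496743); scaling to 100 gives 17.5 : 83.8 : 100.0.

17.5 : 83.8 : 100.0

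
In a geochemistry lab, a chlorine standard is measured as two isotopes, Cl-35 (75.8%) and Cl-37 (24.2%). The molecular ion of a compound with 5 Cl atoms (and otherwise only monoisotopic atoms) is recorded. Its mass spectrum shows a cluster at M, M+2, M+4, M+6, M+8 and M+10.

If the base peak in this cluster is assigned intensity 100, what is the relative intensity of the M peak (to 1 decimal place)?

Term probabilities: M 0.2502, M+2 0.3994, M+4 0.2551, M+6 0.0814, M+8 0.0130, M+10 0.0008. Base peak = M+2.
P(M+2) = C(5,1) × 0.758^4 × 0.242^1 = 5 × 0.33012379 × 0.2420 = 0.399450 (base)
P(M) = C(5,0) × 0.758^5 × 0.242^0 = 1 × 0.25023383 × 1.0000 = 0.250234
Relative intensity = 0.250234 / 0.399450 × 100 = 62.6

62.6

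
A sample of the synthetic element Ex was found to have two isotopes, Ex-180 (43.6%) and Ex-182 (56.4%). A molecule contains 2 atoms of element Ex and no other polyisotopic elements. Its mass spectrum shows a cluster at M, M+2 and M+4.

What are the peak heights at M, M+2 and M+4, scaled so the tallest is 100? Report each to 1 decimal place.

38.7 : 100.0 : 64.7

The 2 Ex atoms are independent, so intensities follow the terms of (0.436 + 0.564)^2.
P(M) = 0.436^2 = 0.190096
P(M+2) = 2 × 0.436^1 × 0.564^1 = 0.491808
P(M+4) = 0.564^2 = 0.318096
The M+2 peak is largest (0.491808); scaling to 100 gives 38.7 : 100.0 : 64.7.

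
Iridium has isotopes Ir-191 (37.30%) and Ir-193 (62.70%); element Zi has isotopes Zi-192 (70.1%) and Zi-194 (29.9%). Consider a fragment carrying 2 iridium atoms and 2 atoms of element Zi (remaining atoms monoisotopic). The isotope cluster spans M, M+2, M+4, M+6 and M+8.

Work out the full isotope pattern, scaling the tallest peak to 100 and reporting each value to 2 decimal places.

Iridium pattern (n=2): 0.139129 : 0.467742 : 0.393129
Element Zi pattern (n=2): 0.491401 : 0.419198 : 0.089401
Convolve the two distributions (both contribute in 2-u steps):
  M: 0.139129×0.491401 = 0.068368
  M+2: 0.139129×0.419198 + 0.467742×0.491401 = 0.288171
  M+4: 0.139129×0.089401 + 0.467742×0.419198 + 0.393129×0.491401 = 0.401699
  M+6: 0.467742×0.089401 + 0.393129×0.419198 = 0.206615
  M+8: 0.393129×0.089401 = 0.035146
Scale to base peak (0.401699) = 100: 17.02 : 71.74 : 100.00 : 51.44 : 8.75

17.02 : 71.74 : 100.00 : 51.44 : 8.75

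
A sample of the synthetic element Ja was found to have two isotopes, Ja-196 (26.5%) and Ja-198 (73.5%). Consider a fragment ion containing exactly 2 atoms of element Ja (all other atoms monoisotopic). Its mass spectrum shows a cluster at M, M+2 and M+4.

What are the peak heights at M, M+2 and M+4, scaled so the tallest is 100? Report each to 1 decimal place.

13.0 : 72.1 : 100.0

The 2 Ja atoms are independent, so intensities follow the terms of (0.265 + 0.735)^2.
P(M) = 0.265^2 = 0.070225
P(M+2) = 2 × 0.265^1 × 0.735^1 = 0.389550
P(M+4) = 0.735^2 = 0.540225
The M+4 peak is largest (0.540225); scaling to 100 gives 13.0 : 72.1 : 100.0.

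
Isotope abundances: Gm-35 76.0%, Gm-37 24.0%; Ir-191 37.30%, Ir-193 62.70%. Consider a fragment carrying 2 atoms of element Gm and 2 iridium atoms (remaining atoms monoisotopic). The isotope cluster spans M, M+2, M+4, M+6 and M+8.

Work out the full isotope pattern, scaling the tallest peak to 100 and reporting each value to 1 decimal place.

19.8 : 79.1 : 100.0 : 42.0 : 5.6

Element Gm pattern (n=2): 0.5776 : 0.3648 : 0.0576
Iridium pattern (n=2): 0.139129 : 0.467742 : 0.393129
Convolve the two distributions (both contribute in 2-u steps):
  M: 0.5776×0.139129 = 0.080361
  M+2: 0.5776×0.467742 + 0.3648×0.139129 = 0.320922
  M+4: 0.5776×0.393129 + 0.3648×0.467742 + 0.0576×0.139129 = 0.405717
  M+6: 0.3648×0.393129 + 0.0576×0.467742 = 0.170355
  M+8: 0.0576×0.393129 = 0.022644
Scale to base peak (0.405717) = 100: 19.8 : 79.1 : 100.0 : 42.0 : 5.6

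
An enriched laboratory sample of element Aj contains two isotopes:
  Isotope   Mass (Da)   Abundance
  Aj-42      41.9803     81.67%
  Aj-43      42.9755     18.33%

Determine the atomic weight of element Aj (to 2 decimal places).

Weight each isotope mass by its fractional abundance: 0.8167 × 41.9803 + 0.1833 × 42.9755
= 34.28531 + 7.87741 = 42.16272 Da

42.16 Da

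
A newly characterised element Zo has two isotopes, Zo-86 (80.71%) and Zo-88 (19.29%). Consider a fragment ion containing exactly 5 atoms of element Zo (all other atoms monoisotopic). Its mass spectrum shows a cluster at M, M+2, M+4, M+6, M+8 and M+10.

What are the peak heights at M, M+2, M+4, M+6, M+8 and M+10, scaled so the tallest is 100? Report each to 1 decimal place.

83.7 : 100.0 : 47.8 : 11.4 : 1.4 : 0.1

The 5 Zo atoms are independent, so intensities follow the terms of (0.8071 + 0.1929)^5.
P(M) = 0.8071^5 = 0.342481
P(M+2) = 5 × 0.8071^4 × 0.1929^1 = 0.409272
P(M+4) = 10 × 0.8071^3 × 0.1929^2 = 0.195635
P(M+6) = 10 × 0.8071^2 × 0.1929^3 = 0.046758
P(M+8) = 5 × 0.8071^1 × 0.1929^4 = 0.005588
P(M+10) = 0.1929^5 = 0.000267
The M+2 peak is largest (0.409272); scaling to 100 gives 83.7 : 100.0 : 47.8 : 11.4 : 1.4 : 0.1.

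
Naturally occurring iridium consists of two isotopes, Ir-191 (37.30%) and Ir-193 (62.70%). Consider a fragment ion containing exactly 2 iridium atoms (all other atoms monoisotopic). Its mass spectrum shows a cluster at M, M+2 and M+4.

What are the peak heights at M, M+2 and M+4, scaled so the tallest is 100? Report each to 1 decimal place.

The 2 Ir atoms are independent, so intensities follow the terms of (0.3730 + 0.6270)^2.
P(M) = 0.3730^2 = 0.139129
P(M+2) = 2 × 0.3730^1 × 0.6270^1 = 0.467742
P(M+4) = 0.6270^2 = 0.393129
The M+2 peak is largest (0.467742); scaling to 100 gives 29.7 : 100.0 : 84.0.

29.7 : 100.0 : 84.0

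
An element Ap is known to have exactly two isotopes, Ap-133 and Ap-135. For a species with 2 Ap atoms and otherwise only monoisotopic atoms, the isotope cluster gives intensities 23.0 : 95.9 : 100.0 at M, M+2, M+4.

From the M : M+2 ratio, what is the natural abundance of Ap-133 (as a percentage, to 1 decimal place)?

32.4%

Let p = fractional abundance of Ap-133. I(M+2)/I(M) = [C(2,1)·p^1·(1−p)] / p^2 = 2·(1−p)/p = 95.9/23.0 = 4.1696
(1−p)/p = 4.1696/2 = 2.0848  ⇒  p = 1/(1 + 2.0848) = 0.3242
Ap-133: 32.4%, Ap-135: 67.6%.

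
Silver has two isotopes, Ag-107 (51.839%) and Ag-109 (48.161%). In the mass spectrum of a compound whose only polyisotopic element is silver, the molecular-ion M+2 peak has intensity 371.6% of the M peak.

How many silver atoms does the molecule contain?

4

For n independent Ag atoms, I(M+2)/I(M) = n · (abundance Ag-109) / (abundance Ag-107) = n · 0.48161/0.51839.
n = 3.716 × 0.51839/0.48161 = 4.00 ≈ 4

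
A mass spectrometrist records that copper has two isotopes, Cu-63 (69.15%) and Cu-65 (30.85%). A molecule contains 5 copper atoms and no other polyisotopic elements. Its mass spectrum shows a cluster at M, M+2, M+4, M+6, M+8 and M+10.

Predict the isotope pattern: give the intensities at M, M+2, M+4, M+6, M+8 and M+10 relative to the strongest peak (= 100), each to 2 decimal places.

Expanding (0.6915 + 0.3085)^5:
P(M) = 0.6915^5 = 0.158111
P(M+2) = 5 × 0.6915^4 × 0.3085^1 = 0.352691
P(M+4) = 10 × 0.6915^3 × 0.3085^2 = 0.314693
P(M+6) = 10 × 0.6915^2 × 0.3085^3 = 0.140394
P(M+8) = 5 × 0.6915^1 × 0.3085^4 = 0.031317
P(M+10) = 0.3085^5 = 0.002794
The M+2 peak is largest (0.352691); scaling to 100 gives 44.83 : 100.00 : 89.23 : 39.81 : 8.88 : 0.79.

44.83 : 100.00 : 89.23 : 39.81 : 8.88 : 0.79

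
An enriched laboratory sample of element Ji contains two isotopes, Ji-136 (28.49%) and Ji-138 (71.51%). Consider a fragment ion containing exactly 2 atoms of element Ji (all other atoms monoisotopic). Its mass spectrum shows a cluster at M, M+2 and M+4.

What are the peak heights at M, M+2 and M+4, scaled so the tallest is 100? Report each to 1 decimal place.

15.9 : 79.7 : 100.0

Expanding (0.2849 + 0.7151)^2:
P(M) = 0.2849^2 = 0.081168
P(M+2) = 2 × 0.2849^1 × 0.7151^1 = 0.407464
P(M+4) = 0.7151^2 = 0.511368
The M+4 peak is largest (0.511368); scaling to 100 gives 15.9 : 79.7 : 100.0.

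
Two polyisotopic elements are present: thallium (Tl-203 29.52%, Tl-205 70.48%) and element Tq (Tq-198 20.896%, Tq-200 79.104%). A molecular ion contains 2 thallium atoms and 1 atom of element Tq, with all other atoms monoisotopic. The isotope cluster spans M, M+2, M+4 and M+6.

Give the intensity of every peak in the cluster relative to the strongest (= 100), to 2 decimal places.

Thallium pattern (n=2): 0.08714304 : 0.41611392 : 0.49674304
Element Tq pattern (n=1): 0.20896 : 0.79104
Convolve the two distributions (both contribute in 2-u steps):
  M: 0.08714304×0.20896 = 0.018209
  M+2: 0.08714304×0.79104 + 0.41611392×0.20896 = 0.155885
  M+4: 0.41611392×0.79104 + 0.49674304×0.20896 = 0.432962
  M+6: 0.49674304×0.79104 = 0.392944
Scale to base peak (0.432962) = 100: 4.21 : 36.00 : 100.00 : 90.76

4.21 : 36.00 : 100.00 : 90.76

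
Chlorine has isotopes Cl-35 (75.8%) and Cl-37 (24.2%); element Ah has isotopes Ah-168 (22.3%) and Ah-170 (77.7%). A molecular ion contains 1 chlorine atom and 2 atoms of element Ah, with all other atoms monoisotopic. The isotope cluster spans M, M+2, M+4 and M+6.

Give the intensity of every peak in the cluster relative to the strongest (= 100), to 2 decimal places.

Chlorine pattern (n=1): 0.7580 : 0.2420
Element Ah pattern (n=2): 0.049729 : 0.346542 : 0.603729
Convolve the two distributions (both contribute in 2-u steps):
  M: 0.7580×0.049729 = 0.037695
  M+2: 0.7580×0.346542 + 0.2420×0.049729 = 0.274713
  M+4: 0.7580×0.603729 + 0.2420×0.346542 = 0.541490
  M+6: 0.2420×0.603729 = 0.146102
Scale to base peak (0.541490) = 100: 6.96 : 50.73 : 100.00 : 26.98

6.96 : 50.73 : 100.00 : 26.98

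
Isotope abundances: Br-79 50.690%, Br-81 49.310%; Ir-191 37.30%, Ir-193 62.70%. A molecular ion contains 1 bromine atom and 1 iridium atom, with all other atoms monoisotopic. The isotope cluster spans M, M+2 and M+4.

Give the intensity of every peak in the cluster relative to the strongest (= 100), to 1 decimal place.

Bromine pattern (n=1): 0.5069 : 0.4931
Iridium pattern (n=1): 0.3730 : 0.6270
Convolve the two distributions (both contribute in 2-u steps):
  M: 0.5069×0.3730 = 0.189074
  M+2: 0.5069×0.6270 + 0.4931×0.3730 = 0.501753
  M+4: 0.4931×0.6270 = 0.309174
Scale to base peak (0.501753) = 100: 37.7 : 100.0 : 61.6

37.7 : 100.0 : 61.6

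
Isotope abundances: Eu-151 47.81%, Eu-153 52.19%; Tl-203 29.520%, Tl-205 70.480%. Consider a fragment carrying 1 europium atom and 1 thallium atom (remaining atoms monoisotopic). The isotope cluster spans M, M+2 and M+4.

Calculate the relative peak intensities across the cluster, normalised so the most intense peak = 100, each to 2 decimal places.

28.74 : 100.00 : 74.91

Europium pattern (n=1): 0.4781 : 0.5219
Thallium pattern (n=1): 0.2952 : 0.7048
Convolve the two distributions (both contribute in 2-u steps):
  M: 0.4781×0.2952 = 0.141135
  M+2: 0.4781×0.7048 + 0.5219×0.2952 = 0.491030
  M+4: 0.5219×0.7048 = 0.367835
Scale to base peak (0.491030) = 100: 28.74 : 100.00 : 74.91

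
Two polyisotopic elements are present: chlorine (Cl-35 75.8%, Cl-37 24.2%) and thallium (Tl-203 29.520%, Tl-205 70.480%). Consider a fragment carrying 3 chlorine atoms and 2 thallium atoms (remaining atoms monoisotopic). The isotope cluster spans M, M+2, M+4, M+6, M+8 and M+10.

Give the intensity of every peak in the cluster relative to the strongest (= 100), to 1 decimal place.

9.5 : 54.2 : 100.0 : 65.7 : 17.9 : 1.8

Chlorine pattern (n=3): 0.43551951 : 0.41713346 : 0.13317454 : 0.01417249
Thallium pattern (n=2): 0.08714304 : 0.41611392 : 0.49674304
Convolve the two distributions (both contribute in 2-u steps):
  M: 0.43551951×0.08714304 = 0.037952
  M+2: 0.43551951×0.41611392 + 0.41713346×0.08714304 = 0.217576
  M+4: 0.43551951×0.49674304 + 0.41713346×0.41611392 + 0.13317454×0.08714304 = 0.401522
  M+6: 0.41713346×0.49674304 + 0.13317454×0.41611392 + 0.01417249×0.08714304 = 0.263859
  M+8: 0.13317454×0.49674304 + 0.01417249×0.41611392 = 0.072051
  M+10: 0.01417249×0.49674304 = 0.007040
Scale to base peak (0.401522) = 100: 9.5 : 54.2 : 100.0 : 65.7 : 17.9 : 1.8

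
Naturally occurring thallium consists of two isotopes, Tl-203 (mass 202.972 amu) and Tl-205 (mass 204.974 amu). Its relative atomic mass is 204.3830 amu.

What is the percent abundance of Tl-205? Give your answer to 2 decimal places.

Writing the weighted mean with unknown fraction x of Tl-203:
202.972·x + 204.974·(1 − x) = 204.3830
(202.972 − 204.974)·x = 204.3830 − 204.974
x = -0.5910 / -2.002 = 0.29520 → 29.52% Tl-203, 70.48% Tl-205.

70.48%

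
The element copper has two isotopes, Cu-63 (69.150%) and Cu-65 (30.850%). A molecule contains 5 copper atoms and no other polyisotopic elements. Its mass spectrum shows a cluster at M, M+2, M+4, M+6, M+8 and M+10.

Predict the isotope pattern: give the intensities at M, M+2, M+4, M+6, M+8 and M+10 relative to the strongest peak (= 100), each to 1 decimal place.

The 5 Cu atoms are independent, so intensities follow the terms of (0.69150 + 0.30850)^5.
P(M) = 0.69150^5 = 0.158111
P(M+2) = 5 × 0.69150^4 × 0.30850^1 = 0.352691
P(M+4) = 10 × 0.69150^3 × 0.30850^2 = 0.314693
P(M+6) = 10 × 0.69150^2 × 0.30850^3 = 0.140394
P(M+8) = 5 × 0.69150^1 × 0.30850^4 = 0.031317
P(M+10) = 0.30850^5 = 0.002794
The M+2 peak is largest (0.352691); scaling to 100 gives 44.8 : 100.0 : 89.2 : 39.8 : 8.9 : 0.8.

44.8 : 100.0 : 89.2 : 39.8 : 8.9 : 0.8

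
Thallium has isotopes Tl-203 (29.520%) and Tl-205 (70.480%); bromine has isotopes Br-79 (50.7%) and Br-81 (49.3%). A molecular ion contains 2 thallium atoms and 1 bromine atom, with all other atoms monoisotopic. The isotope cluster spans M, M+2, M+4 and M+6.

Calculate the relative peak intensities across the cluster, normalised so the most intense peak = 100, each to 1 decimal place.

Thallium pattern (n=2): 0.08714304 : 0.41611392 : 0.49674304
Bromine pattern (n=1): 0.5070 : 0.4930
Convolve the two distributions (both contribute in 2-u steps):
  M: 0.08714304×0.5070 = 0.044182
  M+2: 0.08714304×0.4930 + 0.41611392×0.5070 = 0.253931
  M+4: 0.41611392×0.4930 + 0.49674304×0.5070 = 0.456993
  M+6: 0.49674304×0.4930 = 0.244894
Scale to base peak (0.456993) = 100: 9.7 : 55.6 : 100.0 : 53.6

9.7 : 55.6 : 100.0 : 53.6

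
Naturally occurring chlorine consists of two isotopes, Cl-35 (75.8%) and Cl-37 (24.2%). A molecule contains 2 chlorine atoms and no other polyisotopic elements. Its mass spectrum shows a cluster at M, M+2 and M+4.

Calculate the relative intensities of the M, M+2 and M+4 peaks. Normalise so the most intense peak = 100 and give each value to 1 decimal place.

The 2 Cl atoms are independent, so intensities follow the terms of (0.758 + 0.242)^2.
P(M) = 0.758^2 = 0.574564
P(M+2) = 2 × 0.758^1 × 0.242^1 = 0.366872
P(M+4) = 0.242^2 = 0.058564
The M peak is largest (0.574564); scaling to 100 gives 100.0 : 63.9 : 10.2.

100.0 : 63.9 : 10.2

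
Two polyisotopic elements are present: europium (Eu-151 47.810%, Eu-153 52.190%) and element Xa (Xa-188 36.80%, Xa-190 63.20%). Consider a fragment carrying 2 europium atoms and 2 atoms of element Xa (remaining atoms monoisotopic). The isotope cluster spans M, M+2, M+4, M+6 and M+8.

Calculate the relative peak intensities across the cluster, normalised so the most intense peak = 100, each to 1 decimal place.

Europium pattern (n=2): 0.22857961 : 0.49904078 : 0.27237961
Element Xa pattern (n=2): 0.135424 : 0.465152 : 0.399424
Convolve the two distributions (both contribute in 2-u steps):
  M: 0.22857961×0.135424 = 0.030955
  M+2: 0.22857961×0.465152 + 0.49904078×0.135424 = 0.173906
  M+4: 0.22857961×0.399424 + 0.49904078×0.465152 + 0.27237961×0.135424 = 0.360317
  M+6: 0.49904078×0.399424 + 0.27237961×0.465152 = 0.326027
  M+8: 0.27237961×0.399424 = 0.108795
Scale to base peak (0.360317) = 100: 8.6 : 48.3 : 100.0 : 90.5 : 30.2

8.6 : 48.3 : 100.0 : 90.5 : 30.2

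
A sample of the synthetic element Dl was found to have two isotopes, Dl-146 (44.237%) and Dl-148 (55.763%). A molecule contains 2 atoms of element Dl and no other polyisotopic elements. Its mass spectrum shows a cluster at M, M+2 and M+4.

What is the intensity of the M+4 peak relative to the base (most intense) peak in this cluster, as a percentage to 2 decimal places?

63.03%

Binomial terms of (0.44237 + 0.55763)^2: M 0.1957, M+2 0.4934, M+4 0.3110 → M+2 is the base peak.
P(M+2) = C(2,1) × 0.44237^1 × 0.55763^1 = 2 × 0.44237 × 0.55763 = 0.493358 (base)
P(M+4) = C(2,2) × 0.44237^0 × 0.55763^2 = 1 × 1.0000 × 0.31095122 = 0.310951
Relative intensity = 0.310951 / 0.493358 × 100 = 63.03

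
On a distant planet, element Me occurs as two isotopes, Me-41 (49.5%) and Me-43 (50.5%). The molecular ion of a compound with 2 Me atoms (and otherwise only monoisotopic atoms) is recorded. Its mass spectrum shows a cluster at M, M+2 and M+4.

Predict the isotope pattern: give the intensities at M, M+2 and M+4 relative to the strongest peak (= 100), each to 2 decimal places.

49.01 : 100.00 : 51.01

The 2 Me atoms are independent, so intensities follow the terms of (0.495 + 0.505)^2.
P(M) = 0.495^2 = 0.245025
P(M+2) = 2 × 0.495^1 × 0.505^1 = 0.499950
P(M+4) = 0.505^2 = 0.255025
The M+2 peak is largest (0.499950); scaling to 100 gives 49.01 : 100.00 : 51.01.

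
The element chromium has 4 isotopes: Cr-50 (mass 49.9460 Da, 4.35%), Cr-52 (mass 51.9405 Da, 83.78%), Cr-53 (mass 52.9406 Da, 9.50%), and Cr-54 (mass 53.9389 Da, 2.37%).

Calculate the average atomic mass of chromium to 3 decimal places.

51.996 Da

Weight each isotope mass by its fractional abundance: 0.0435 × 49.9460 + 0.8378 × 51.9405 + 0.0950 × 52.9406 + 0.0237 × 53.9389
= 2.17265 + 43.51575 + 5.02936 + 1.27835 = 51.99611 Da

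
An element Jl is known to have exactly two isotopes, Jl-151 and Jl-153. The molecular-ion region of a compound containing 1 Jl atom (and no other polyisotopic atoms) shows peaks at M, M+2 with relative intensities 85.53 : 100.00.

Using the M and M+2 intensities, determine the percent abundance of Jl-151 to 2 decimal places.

46.10%

If p is the fraction of Jl that is Jl-151, then I(M+2)/I(M) = [C(1,1)·p^0·(1−p)] / p^1 = 1·(1−p)/p = 100.00/85.53 = 1.1692
(1−p)/p = 1.1692/1 = 1.1692  ⇒  p = 1/(1 + 1.1692) = 0.4610
Jl-151: 46.10%, Jl-153: 53.90%.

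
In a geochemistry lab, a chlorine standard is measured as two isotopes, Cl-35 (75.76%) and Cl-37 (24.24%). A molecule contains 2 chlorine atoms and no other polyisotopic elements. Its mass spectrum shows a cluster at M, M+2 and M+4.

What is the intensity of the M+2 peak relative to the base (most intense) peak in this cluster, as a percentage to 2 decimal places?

63.99%

Binomial terms of (0.7576 + 0.2424)^2: M 0.5740, M+2 0.3673, M+4 0.0588 → M is the base peak.
P(M) = C(2,0) × 0.7576^2 × 0.2424^0 = 1 × 0.57395776 × 1.0000 = 0.573958 (base)
P(M+2) = C(2,1) × 0.7576^1 × 0.2424^1 = 2 × 0.7576 × 0.2424 = 0.367284
Relative intensity = 0.367284 / 0.573958 × 100 = 63.99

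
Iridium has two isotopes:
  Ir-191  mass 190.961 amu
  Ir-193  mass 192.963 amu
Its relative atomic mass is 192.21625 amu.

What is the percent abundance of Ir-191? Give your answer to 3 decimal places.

Let x be the fractional abundance of Ir-191; then Ir-193 has abundance 1 − x.
190.961·x + 192.963·(1 − x) = 192.21625
(190.961 − 192.963)·x = 192.21625 − 192.963
x = -0.74675 / -2.002 = 0.37300 → 37.300% Ir-191, 62.700% Ir-193.

37.300%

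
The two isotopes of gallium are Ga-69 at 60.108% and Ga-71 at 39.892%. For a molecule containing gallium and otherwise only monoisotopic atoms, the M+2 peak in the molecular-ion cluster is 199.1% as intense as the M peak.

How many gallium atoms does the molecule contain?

With n Ga atoms, P(M+2)/P(M) = C(n,1)·p^(n−1)q / p^n = n·q/p = n · 0.39892/0.60108.
n = 1.991 × 0.60108/0.39892 = 3.00 ≈ 3

3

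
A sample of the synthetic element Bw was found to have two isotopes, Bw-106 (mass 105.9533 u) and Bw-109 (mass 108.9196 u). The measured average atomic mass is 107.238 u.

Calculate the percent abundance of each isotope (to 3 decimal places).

Bw-106: 56.690%, Bw-109: 43.310%

Let x be the fractional abundance of Bw-106; then Bw-109 has abundance 1 − x.
105.9533·x + 108.9196·(1 − x) = 107.238
(105.9533 − 108.9196)·x = 107.238 − 108.9196
x = -1.6816 / -2.9663 = 0.56690 → 56.690% Bw-106, 43.310% Bw-109.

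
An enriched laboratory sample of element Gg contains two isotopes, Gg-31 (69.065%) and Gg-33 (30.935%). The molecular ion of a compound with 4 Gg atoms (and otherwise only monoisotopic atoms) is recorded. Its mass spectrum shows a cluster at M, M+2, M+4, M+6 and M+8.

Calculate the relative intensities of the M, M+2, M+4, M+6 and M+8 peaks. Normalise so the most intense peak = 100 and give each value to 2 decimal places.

Each Gg atom is independently Gg-31 (p = 0.69065) or Gg-33 (q = 0.30935); the cluster is the binomial expansion (p + q)^4.
P(M) = 0.69065^4 = 0.227527
P(M+2) = 4 × 0.69065^3 × 0.30935^1 = 0.407647
P(M+4) = 6 × 0.69065^2 × 0.30935^2 = 0.273885
P(M+6) = 4 × 0.69065^1 × 0.30935^3 = 0.081784
P(M+8) = 0.30935^4 = 0.009158
The M+2 peak is largest (0.407647); scaling to 100 gives 55.81 : 100.00 : 67.19 : 20.06 : 2.25.

55.81 : 100.00 : 67.19 : 20.06 : 2.25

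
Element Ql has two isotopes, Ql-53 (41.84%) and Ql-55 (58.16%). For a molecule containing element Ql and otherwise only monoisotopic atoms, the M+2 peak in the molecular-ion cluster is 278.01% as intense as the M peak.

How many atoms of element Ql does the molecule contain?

For n independent Ql atoms, I(M+2)/I(M) = n · (abundance Ql-55) / (abundance Ql-53) = n · 0.5816/0.4184.
n = 2.7801 × 0.4184/0.5816 = 2.00 ≈ 2

2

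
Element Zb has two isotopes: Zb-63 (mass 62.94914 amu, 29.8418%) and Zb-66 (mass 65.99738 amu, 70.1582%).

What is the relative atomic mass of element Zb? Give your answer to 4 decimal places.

Average mass = Σ (abundance × isotope mass) = 0.298418 × 62.94914 + 0.701582 × 65.99738
= 18.785156 + 46.302574 = 65.087730 amu

65.0877 amu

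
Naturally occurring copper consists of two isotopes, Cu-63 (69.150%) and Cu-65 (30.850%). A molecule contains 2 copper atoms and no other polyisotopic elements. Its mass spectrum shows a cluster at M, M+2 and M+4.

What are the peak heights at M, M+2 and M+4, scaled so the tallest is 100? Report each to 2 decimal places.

100.00 : 89.23 : 19.90

The 2 Cu atoms are independent, so intensities follow the terms of (0.69150 + 0.30850)^2.
P(M) = 0.69150^2 = 0.478172
P(M+2) = 2 × 0.69150^1 × 0.30850^1 = 0.426656
P(M+4) = 0.30850^2 = 0.095172
The M peak is largest (0.478172); scaling to 100 gives 100.00 : 89.23 : 19.90.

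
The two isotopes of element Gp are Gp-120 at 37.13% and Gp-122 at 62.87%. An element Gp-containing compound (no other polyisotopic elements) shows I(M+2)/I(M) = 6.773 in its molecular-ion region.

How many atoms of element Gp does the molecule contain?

4

With n Gp atoms, P(M+2)/P(M) = C(n,1)·p^(n−1)q / p^n = n·q/p = n · 0.6287/0.3713.
n = 6.773 × 0.3713/0.6287 = 4.00 ≈ 4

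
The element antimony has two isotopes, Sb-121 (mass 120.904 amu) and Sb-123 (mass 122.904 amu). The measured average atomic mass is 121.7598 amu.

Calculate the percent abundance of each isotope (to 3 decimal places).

Sb-121: 57.210%, Sb-123: 42.790%

Writing the weighted mean with unknown fraction x of Sb-121:
120.904·x + 122.904·(1 − x) = 121.7598
(120.904 − 122.904)·x = 121.7598 − 122.904
x = -1.1442 / -2.000 = 0.57210 → 57.210% Sb-121, 42.790% Sb-123.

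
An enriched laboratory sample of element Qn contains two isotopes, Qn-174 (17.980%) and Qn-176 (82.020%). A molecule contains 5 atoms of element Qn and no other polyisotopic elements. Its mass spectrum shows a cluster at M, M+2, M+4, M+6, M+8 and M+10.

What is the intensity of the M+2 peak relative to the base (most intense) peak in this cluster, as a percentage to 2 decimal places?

Term probabilities: M 0.0002, M+2 0.0043, M+4 0.0391, M+6 0.1784, M+8 0.4069, M+10 0.3712. Base peak = M+8.
P(M+8) = C(5,4) × 0.17980^1 × 0.82020^4 = 5 × 0.1798 × 0.45256302 = 0.406854 (base)
P(M+2) = C(5,1) × 0.17980^4 × 0.82020^1 = 5 × 0.0010451 × 0.8202 = 0.004286
Relative intensity = 0.004286 / 0.406854 × 100 = 1.05

1.05%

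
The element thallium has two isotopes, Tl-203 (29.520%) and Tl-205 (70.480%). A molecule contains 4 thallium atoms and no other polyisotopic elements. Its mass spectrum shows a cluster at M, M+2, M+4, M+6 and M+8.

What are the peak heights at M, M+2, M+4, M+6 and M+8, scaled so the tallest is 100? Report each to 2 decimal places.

The 4 Tl atoms are independent, so intensities follow the terms of (0.29520 + 0.70480)^4.
P(M) = 0.29520^4 = 0.007594
P(M+2) = 4 × 0.29520^3 × 0.70480^1 = 0.072523
P(M+4) = 6 × 0.29520^2 × 0.70480^2 = 0.259726
P(M+6) = 4 × 0.29520^1 × 0.70480^3 = 0.413403
P(M+8) = 0.70480^4 = 0.246754
The M+6 peak is largest (0.413403); scaling to 100 gives 1.84 : 17.54 : 62.83 : 100.00 : 59.69.

1.84 : 17.54 : 62.83 : 100.00 : 59.69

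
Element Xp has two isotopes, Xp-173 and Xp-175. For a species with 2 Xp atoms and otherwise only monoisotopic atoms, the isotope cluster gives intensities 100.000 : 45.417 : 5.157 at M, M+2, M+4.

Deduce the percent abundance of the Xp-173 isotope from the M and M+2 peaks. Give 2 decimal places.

81.49%

Let p = fractional abundance of Xp-173. I(M+2)/I(M) = [C(2,1)·p^1·(1−p)] / p^2 = 2·(1−p)/p = 45.417/100.000 = 0.4542
(1−p)/p = 0.4542/2 = 0.2271  ⇒  p = 1/(1 + 0.2271) = 0.8149
Xp-173: 81.49%, Xp-175: 18.51%.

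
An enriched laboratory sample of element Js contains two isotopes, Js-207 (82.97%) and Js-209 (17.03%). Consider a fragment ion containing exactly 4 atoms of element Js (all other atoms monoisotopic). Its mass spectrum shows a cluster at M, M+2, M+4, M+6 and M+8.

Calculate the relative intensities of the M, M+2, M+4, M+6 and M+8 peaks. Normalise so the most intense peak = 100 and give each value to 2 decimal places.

100.00 : 82.10 : 25.28 : 3.46 : 0.18

The 4 Js atoms are independent, so intensities follow the terms of (0.8297 + 0.1703)^4.
P(M) = 0.8297^4 = 0.473897
P(M+2) = 4 × 0.8297^3 × 0.1703^1 = 0.389079
P(M+4) = 6 × 0.8297^2 × 0.1703^2 = 0.119791
P(M+6) = 4 × 0.8297^1 × 0.1703^3 = 0.016392
P(M+8) = 0.1703^4 = 0.000841
The M peak is largest (0.473897); scaling to 100 gives 100.00 : 82.10 : 25.28 : 3.46 : 0.18.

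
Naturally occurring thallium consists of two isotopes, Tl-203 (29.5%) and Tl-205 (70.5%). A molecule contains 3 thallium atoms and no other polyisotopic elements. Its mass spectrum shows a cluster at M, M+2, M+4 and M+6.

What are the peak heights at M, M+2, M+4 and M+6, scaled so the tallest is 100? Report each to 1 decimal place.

Each Tl atom is independently Tl-203 (p = 0.295) or Tl-205 (q = 0.705); the cluster is the binomial expansion (p + q)^3.
P(M) = 0.295^3 = 0.025672
P(M+2) = 3 × 0.295^2 × 0.705^1 = 0.184058
P(M+4) = 3 × 0.295^1 × 0.705^2 = 0.439867
P(M+6) = 0.705^3 = 0.350403
The M+4 peak is largest (0.439867); scaling to 100 gives 5.8 : 41.8 : 100.0 : 79.7.

5.8 : 41.8 : 100.0 : 79.7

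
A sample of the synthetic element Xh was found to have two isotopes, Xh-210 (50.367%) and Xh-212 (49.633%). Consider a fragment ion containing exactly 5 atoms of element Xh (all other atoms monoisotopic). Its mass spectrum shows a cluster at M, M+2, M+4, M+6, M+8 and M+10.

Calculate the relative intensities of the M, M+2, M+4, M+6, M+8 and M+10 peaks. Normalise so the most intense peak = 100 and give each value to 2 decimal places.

The 5 Xh atoms are independent, so intensities follow the terms of (0.50367 + 0.49633)^5.
P(M) = 0.50367^5 = 0.032414
P(M+2) = 5 × 0.50367^4 × 0.49633^1 = 0.159707
P(M+4) = 10 × 0.50367^3 × 0.49633^2 = 0.314760
P(M+6) = 10 × 0.50367^2 × 0.49633^3 = 0.310173
P(M+8) = 5 × 0.50367^1 × 0.49633^4 = 0.152826
P(M+10) = 0.49633^5 = 0.030120
The M+4 peak is largest (0.314760); scaling to 100 gives 10.30 : 50.74 : 100.00 : 98.54 : 48.55 : 9.57.

10.30 : 50.74 : 100.00 : 98.54 : 48.55 : 9.57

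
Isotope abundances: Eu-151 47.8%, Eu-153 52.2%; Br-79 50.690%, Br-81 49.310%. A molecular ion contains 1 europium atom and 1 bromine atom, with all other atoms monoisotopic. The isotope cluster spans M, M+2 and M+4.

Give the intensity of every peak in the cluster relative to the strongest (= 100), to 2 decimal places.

Europium pattern (n=1): 0.4780 : 0.5220
Bromine pattern (n=1): 0.5069 : 0.4931
Convolve the two distributions (both contribute in 2-u steps):
  M: 0.4780×0.5069 = 0.242298
  M+2: 0.4780×0.4931 + 0.5220×0.5069 = 0.500304
  M+4: 0.5220×0.4931 = 0.257398
Scale to base peak (0.500304) = 100: 48.43 : 100.00 : 51.45

48.43 : 100.00 : 51.45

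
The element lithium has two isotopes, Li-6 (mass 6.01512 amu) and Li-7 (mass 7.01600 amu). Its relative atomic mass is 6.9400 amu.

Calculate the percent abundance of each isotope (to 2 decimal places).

Li-6: 7.59%, Li-7: 92.41%

Let x be the fractional abundance of Li-6; then Li-7 has abundance 1 − x.
6.01512·x + 7.01600·(1 − x) = 6.9400
(6.01512 − 7.01600)·x = 6.9400 − 7.01600
x = -0.07600 / -1.00088 = 0.07593 → 7.59% Li-6, 92.41% Li-7.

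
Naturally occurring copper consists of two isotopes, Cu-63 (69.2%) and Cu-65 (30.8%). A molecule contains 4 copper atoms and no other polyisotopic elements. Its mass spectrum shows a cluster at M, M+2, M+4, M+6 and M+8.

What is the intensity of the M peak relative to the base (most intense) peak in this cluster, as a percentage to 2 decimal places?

(0.692 + 0.308)^4 gives M 0.2293, M+2 0.4083, M+4 0.2726, M+6 0.0809, M+8 0.0090; the largest is M+2.
P(M+2) = C(4,1) × 0.692^3 × 0.308^1 = 4 × 0.33137389 × 0.3080 = 0.408253 (base)
P(M) = C(4,0) × 0.692^4 × 0.308^0 = 1 × 0.22931073 × 1.0000 = 0.229311
Relative intensity = 0.229311 / 0.408253 × 100 = 56.17

56.17%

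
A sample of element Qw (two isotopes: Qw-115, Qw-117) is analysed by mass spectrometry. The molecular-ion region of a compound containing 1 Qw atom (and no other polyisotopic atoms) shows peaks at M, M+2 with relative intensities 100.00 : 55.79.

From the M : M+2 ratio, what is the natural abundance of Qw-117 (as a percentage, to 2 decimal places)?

35.81%

Let p = fractional abundance of Qw-115. I(M+2)/I(M) = [C(1,1)·p^0·(1−p)] / p^1 = 1·(1−p)/p = 55.79/100.00 = 0.5579
(1−p)/p = 0.5579/1 = 0.5579  ⇒  p = 1/(1 + 0.5579) = 0.6419
Qw-115: 64.19%, Qw-117: 35.81%.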